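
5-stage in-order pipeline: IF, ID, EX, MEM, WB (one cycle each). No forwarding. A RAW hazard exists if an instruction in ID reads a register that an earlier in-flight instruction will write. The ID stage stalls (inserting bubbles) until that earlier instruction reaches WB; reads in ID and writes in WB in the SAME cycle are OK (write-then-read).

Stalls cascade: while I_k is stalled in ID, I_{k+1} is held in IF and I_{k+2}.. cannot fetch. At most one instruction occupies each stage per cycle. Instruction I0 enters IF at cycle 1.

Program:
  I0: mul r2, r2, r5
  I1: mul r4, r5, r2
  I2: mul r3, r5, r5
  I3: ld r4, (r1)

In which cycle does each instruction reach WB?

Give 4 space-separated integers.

I0 mul r2 <- r2,r5: IF@1 ID@2 stall=0 (-) EX@3 MEM@4 WB@5
I1 mul r4 <- r5,r2: IF@2 ID@3 stall=2 (RAW on I0.r2 (WB@5)) EX@6 MEM@7 WB@8
I2 mul r3 <- r5,r5: IF@3 ID@6 stall=0 (-) EX@7 MEM@8 WB@9
I3 ld r4 <- r1: IF@6 ID@7 stall=0 (-) EX@8 MEM@9 WB@10

Answer: 5 8 9 10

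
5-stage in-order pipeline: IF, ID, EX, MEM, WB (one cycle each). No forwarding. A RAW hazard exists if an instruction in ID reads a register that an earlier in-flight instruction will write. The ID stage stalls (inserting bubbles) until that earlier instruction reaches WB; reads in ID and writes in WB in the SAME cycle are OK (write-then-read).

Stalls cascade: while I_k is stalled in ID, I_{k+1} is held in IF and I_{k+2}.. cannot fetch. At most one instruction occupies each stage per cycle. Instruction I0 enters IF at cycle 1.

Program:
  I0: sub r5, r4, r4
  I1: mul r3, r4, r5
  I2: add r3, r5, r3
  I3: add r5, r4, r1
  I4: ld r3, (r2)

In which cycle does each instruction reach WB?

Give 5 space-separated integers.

Answer: 5 8 11 12 13

Derivation:
I0 sub r5 <- r4,r4: IF@1 ID@2 stall=0 (-) EX@3 MEM@4 WB@5
I1 mul r3 <- r4,r5: IF@2 ID@3 stall=2 (RAW on I0.r5 (WB@5)) EX@6 MEM@7 WB@8
I2 add r3 <- r5,r3: IF@3 ID@6 stall=2 (RAW on I1.r3 (WB@8)) EX@9 MEM@10 WB@11
I3 add r5 <- r4,r1: IF@6 ID@9 stall=0 (-) EX@10 MEM@11 WB@12
I4 ld r3 <- r2: IF@9 ID@10 stall=0 (-) EX@11 MEM@12 WB@13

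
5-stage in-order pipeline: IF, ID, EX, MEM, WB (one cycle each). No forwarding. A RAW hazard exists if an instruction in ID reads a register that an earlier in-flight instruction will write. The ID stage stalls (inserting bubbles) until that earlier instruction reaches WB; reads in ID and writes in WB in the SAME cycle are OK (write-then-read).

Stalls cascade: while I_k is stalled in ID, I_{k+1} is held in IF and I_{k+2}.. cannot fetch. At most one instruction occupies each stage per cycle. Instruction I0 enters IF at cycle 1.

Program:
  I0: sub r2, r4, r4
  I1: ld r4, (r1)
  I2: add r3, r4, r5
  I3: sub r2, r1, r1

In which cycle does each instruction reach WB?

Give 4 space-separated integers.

I0 sub r2 <- r4,r4: IF@1 ID@2 stall=0 (-) EX@3 MEM@4 WB@5
I1 ld r4 <- r1: IF@2 ID@3 stall=0 (-) EX@4 MEM@5 WB@6
I2 add r3 <- r4,r5: IF@3 ID@4 stall=2 (RAW on I1.r4 (WB@6)) EX@7 MEM@8 WB@9
I3 sub r2 <- r1,r1: IF@4 ID@7 stall=0 (-) EX@8 MEM@9 WB@10

Answer: 5 6 9 10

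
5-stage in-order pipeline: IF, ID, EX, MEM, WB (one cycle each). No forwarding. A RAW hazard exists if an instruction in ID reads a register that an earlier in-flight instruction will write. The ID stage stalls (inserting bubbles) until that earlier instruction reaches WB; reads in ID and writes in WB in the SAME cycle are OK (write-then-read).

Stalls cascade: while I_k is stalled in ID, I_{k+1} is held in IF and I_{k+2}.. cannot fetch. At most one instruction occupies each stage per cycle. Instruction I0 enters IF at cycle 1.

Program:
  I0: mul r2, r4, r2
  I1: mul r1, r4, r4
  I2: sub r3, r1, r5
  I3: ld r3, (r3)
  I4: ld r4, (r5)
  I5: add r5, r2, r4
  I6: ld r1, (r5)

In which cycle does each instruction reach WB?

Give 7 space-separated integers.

Answer: 5 6 9 12 13 16 19

Derivation:
I0 mul r2 <- r4,r2: IF@1 ID@2 stall=0 (-) EX@3 MEM@4 WB@5
I1 mul r1 <- r4,r4: IF@2 ID@3 stall=0 (-) EX@4 MEM@5 WB@6
I2 sub r3 <- r1,r5: IF@3 ID@4 stall=2 (RAW on I1.r1 (WB@6)) EX@7 MEM@8 WB@9
I3 ld r3 <- r3: IF@4 ID@7 stall=2 (RAW on I2.r3 (WB@9)) EX@10 MEM@11 WB@12
I4 ld r4 <- r5: IF@7 ID@10 stall=0 (-) EX@11 MEM@12 WB@13
I5 add r5 <- r2,r4: IF@10 ID@11 stall=2 (RAW on I4.r4 (WB@13)) EX@14 MEM@15 WB@16
I6 ld r1 <- r5: IF@11 ID@14 stall=2 (RAW on I5.r5 (WB@16)) EX@17 MEM@18 WB@19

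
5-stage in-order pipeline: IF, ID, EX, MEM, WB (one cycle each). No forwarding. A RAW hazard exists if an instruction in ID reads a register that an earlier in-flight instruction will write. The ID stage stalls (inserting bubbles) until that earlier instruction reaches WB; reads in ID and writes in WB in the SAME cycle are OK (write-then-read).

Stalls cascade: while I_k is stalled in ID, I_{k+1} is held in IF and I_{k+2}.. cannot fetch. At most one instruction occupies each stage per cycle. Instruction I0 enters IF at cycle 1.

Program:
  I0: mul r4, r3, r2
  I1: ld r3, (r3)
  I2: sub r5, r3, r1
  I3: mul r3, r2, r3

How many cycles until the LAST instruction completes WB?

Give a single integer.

I0 mul r4 <- r3,r2: IF@1 ID@2 stall=0 (-) EX@3 MEM@4 WB@5
I1 ld r3 <- r3: IF@2 ID@3 stall=0 (-) EX@4 MEM@5 WB@6
I2 sub r5 <- r3,r1: IF@3 ID@4 stall=2 (RAW on I1.r3 (WB@6)) EX@7 MEM@8 WB@9
I3 mul r3 <- r2,r3: IF@4 ID@7 stall=0 (-) EX@8 MEM@9 WB@10

Answer: 10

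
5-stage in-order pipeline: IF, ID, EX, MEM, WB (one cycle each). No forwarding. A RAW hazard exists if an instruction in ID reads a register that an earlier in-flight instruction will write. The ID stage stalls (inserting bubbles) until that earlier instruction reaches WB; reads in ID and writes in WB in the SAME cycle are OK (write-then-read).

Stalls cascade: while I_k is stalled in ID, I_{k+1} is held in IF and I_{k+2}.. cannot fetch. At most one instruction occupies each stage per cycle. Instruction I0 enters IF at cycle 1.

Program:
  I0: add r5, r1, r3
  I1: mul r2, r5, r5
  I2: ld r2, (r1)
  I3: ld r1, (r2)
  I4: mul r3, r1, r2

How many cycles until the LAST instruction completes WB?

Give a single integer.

Answer: 15

Derivation:
I0 add r5 <- r1,r3: IF@1 ID@2 stall=0 (-) EX@3 MEM@4 WB@5
I1 mul r2 <- r5,r5: IF@2 ID@3 stall=2 (RAW on I0.r5 (WB@5)) EX@6 MEM@7 WB@8
I2 ld r2 <- r1: IF@3 ID@6 stall=0 (-) EX@7 MEM@8 WB@9
I3 ld r1 <- r2: IF@6 ID@7 stall=2 (RAW on I2.r2 (WB@9)) EX@10 MEM@11 WB@12
I4 mul r3 <- r1,r2: IF@7 ID@10 stall=2 (RAW on I3.r1 (WB@12)) EX@13 MEM@14 WB@15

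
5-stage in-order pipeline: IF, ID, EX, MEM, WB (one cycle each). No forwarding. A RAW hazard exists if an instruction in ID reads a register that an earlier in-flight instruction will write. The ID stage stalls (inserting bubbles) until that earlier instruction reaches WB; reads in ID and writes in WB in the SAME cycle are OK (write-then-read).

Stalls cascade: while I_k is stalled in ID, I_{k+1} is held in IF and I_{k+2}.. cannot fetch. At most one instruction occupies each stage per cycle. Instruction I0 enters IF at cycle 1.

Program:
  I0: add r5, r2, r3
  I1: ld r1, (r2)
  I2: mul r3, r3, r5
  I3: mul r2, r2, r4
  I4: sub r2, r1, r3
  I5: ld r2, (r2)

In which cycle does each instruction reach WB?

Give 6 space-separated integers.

I0 add r5 <- r2,r3: IF@1 ID@2 stall=0 (-) EX@3 MEM@4 WB@5
I1 ld r1 <- r2: IF@2 ID@3 stall=0 (-) EX@4 MEM@5 WB@6
I2 mul r3 <- r3,r5: IF@3 ID@4 stall=1 (RAW on I0.r5 (WB@5)) EX@6 MEM@7 WB@8
I3 mul r2 <- r2,r4: IF@4 ID@6 stall=0 (-) EX@7 MEM@8 WB@9
I4 sub r2 <- r1,r3: IF@6 ID@7 stall=1 (RAW on I2.r3 (WB@8)) EX@9 MEM@10 WB@11
I5 ld r2 <- r2: IF@7 ID@9 stall=2 (RAW on I4.r2 (WB@11)) EX@12 MEM@13 WB@14

Answer: 5 6 8 9 11 14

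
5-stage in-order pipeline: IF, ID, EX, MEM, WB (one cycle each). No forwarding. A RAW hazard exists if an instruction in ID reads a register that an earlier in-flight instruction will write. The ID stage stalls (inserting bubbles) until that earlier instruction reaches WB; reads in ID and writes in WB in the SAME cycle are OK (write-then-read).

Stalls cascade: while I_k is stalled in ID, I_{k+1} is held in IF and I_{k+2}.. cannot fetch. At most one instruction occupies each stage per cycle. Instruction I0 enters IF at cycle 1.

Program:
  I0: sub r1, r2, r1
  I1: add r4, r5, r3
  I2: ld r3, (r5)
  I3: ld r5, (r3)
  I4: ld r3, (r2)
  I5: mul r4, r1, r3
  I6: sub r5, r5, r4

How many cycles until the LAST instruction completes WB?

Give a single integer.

I0 sub r1 <- r2,r1: IF@1 ID@2 stall=0 (-) EX@3 MEM@4 WB@5
I1 add r4 <- r5,r3: IF@2 ID@3 stall=0 (-) EX@4 MEM@5 WB@6
I2 ld r3 <- r5: IF@3 ID@4 stall=0 (-) EX@5 MEM@6 WB@7
I3 ld r5 <- r3: IF@4 ID@5 stall=2 (RAW on I2.r3 (WB@7)) EX@8 MEM@9 WB@10
I4 ld r3 <- r2: IF@5 ID@8 stall=0 (-) EX@9 MEM@10 WB@11
I5 mul r4 <- r1,r3: IF@8 ID@9 stall=2 (RAW on I4.r3 (WB@11)) EX@12 MEM@13 WB@14
I6 sub r5 <- r5,r4: IF@9 ID@12 stall=2 (RAW on I5.r4 (WB@14)) EX@15 MEM@16 WB@17

Answer: 17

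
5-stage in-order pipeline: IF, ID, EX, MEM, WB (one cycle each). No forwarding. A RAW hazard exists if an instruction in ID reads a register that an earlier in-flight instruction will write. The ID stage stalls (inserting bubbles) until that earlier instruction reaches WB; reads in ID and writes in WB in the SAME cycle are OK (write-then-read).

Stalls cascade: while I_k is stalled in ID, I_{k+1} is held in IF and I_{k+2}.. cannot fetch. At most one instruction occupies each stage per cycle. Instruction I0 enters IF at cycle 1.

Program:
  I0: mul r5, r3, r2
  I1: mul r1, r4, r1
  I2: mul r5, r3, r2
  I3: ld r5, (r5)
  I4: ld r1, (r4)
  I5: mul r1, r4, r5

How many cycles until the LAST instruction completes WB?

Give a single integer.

I0 mul r5 <- r3,r2: IF@1 ID@2 stall=0 (-) EX@3 MEM@4 WB@5
I1 mul r1 <- r4,r1: IF@2 ID@3 stall=0 (-) EX@4 MEM@5 WB@6
I2 mul r5 <- r3,r2: IF@3 ID@4 stall=0 (-) EX@5 MEM@6 WB@7
I3 ld r5 <- r5: IF@4 ID@5 stall=2 (RAW on I2.r5 (WB@7)) EX@8 MEM@9 WB@10
I4 ld r1 <- r4: IF@5 ID@8 stall=0 (-) EX@9 MEM@10 WB@11
I5 mul r1 <- r4,r5: IF@8 ID@9 stall=1 (RAW on I3.r5 (WB@10)) EX@11 MEM@12 WB@13

Answer: 13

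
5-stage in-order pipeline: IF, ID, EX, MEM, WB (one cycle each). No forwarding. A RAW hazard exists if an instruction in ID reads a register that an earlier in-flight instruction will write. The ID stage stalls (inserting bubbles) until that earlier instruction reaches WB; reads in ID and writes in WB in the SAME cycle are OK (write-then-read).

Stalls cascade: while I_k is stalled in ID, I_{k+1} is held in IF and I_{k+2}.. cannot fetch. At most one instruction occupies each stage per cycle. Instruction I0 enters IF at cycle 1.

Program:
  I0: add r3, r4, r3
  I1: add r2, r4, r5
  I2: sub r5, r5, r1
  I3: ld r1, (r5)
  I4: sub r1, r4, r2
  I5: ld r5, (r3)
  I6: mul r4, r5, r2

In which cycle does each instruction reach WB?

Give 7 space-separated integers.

Answer: 5 6 7 10 11 12 15

Derivation:
I0 add r3 <- r4,r3: IF@1 ID@2 stall=0 (-) EX@3 MEM@4 WB@5
I1 add r2 <- r4,r5: IF@2 ID@3 stall=0 (-) EX@4 MEM@5 WB@6
I2 sub r5 <- r5,r1: IF@3 ID@4 stall=0 (-) EX@5 MEM@6 WB@7
I3 ld r1 <- r5: IF@4 ID@5 stall=2 (RAW on I2.r5 (WB@7)) EX@8 MEM@9 WB@10
I4 sub r1 <- r4,r2: IF@5 ID@8 stall=0 (-) EX@9 MEM@10 WB@11
I5 ld r5 <- r3: IF@8 ID@9 stall=0 (-) EX@10 MEM@11 WB@12
I6 mul r4 <- r5,r2: IF@9 ID@10 stall=2 (RAW on I5.r5 (WB@12)) EX@13 MEM@14 WB@15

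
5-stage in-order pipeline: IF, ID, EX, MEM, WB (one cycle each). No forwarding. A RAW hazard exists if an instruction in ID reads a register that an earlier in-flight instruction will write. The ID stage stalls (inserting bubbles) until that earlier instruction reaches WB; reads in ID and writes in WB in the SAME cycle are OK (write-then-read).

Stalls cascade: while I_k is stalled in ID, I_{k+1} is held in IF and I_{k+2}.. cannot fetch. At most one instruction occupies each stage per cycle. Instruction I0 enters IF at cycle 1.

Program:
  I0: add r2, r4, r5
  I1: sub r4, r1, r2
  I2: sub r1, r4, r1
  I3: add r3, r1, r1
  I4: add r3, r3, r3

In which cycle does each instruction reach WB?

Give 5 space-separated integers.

Answer: 5 8 11 14 17

Derivation:
I0 add r2 <- r4,r5: IF@1 ID@2 stall=0 (-) EX@3 MEM@4 WB@5
I1 sub r4 <- r1,r2: IF@2 ID@3 stall=2 (RAW on I0.r2 (WB@5)) EX@6 MEM@7 WB@8
I2 sub r1 <- r4,r1: IF@3 ID@6 stall=2 (RAW on I1.r4 (WB@8)) EX@9 MEM@10 WB@11
I3 add r3 <- r1,r1: IF@6 ID@9 stall=2 (RAW on I2.r1 (WB@11)) EX@12 MEM@13 WB@14
I4 add r3 <- r3,r3: IF@9 ID@12 stall=2 (RAW on I3.r3 (WB@14)) EX@15 MEM@16 WB@17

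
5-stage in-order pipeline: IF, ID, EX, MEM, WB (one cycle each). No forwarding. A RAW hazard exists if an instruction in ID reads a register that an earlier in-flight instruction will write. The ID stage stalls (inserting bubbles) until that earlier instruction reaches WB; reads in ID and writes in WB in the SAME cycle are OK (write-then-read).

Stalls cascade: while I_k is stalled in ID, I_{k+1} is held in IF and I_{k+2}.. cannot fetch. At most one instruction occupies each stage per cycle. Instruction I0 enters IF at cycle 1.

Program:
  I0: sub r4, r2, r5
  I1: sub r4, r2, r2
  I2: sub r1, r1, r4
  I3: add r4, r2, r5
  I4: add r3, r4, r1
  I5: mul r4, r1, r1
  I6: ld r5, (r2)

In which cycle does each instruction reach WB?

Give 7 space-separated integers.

I0 sub r4 <- r2,r5: IF@1 ID@2 stall=0 (-) EX@3 MEM@4 WB@5
I1 sub r4 <- r2,r2: IF@2 ID@3 stall=0 (-) EX@4 MEM@5 WB@6
I2 sub r1 <- r1,r4: IF@3 ID@4 stall=2 (RAW on I1.r4 (WB@6)) EX@7 MEM@8 WB@9
I3 add r4 <- r2,r5: IF@4 ID@7 stall=0 (-) EX@8 MEM@9 WB@10
I4 add r3 <- r4,r1: IF@7 ID@8 stall=2 (RAW on I3.r4 (WB@10)) EX@11 MEM@12 WB@13
I5 mul r4 <- r1,r1: IF@8 ID@11 stall=0 (-) EX@12 MEM@13 WB@14
I6 ld r5 <- r2: IF@11 ID@12 stall=0 (-) EX@13 MEM@14 WB@15

Answer: 5 6 9 10 13 14 15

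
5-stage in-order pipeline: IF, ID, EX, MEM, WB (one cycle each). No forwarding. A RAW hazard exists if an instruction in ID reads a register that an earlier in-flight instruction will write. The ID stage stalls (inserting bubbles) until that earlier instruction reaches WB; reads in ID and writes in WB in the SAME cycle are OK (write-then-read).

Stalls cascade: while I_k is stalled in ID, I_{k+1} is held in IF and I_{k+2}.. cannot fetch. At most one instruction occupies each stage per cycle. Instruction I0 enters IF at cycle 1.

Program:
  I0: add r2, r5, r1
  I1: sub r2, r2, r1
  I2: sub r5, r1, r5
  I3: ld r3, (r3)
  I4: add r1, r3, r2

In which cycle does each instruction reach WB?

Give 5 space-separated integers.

I0 add r2 <- r5,r1: IF@1 ID@2 stall=0 (-) EX@3 MEM@4 WB@5
I1 sub r2 <- r2,r1: IF@2 ID@3 stall=2 (RAW on I0.r2 (WB@5)) EX@6 MEM@7 WB@8
I2 sub r5 <- r1,r5: IF@3 ID@6 stall=0 (-) EX@7 MEM@8 WB@9
I3 ld r3 <- r3: IF@6 ID@7 stall=0 (-) EX@8 MEM@9 WB@10
I4 add r1 <- r3,r2: IF@7 ID@8 stall=2 (RAW on I3.r3 (WB@10)) EX@11 MEM@12 WB@13

Answer: 5 8 9 10 13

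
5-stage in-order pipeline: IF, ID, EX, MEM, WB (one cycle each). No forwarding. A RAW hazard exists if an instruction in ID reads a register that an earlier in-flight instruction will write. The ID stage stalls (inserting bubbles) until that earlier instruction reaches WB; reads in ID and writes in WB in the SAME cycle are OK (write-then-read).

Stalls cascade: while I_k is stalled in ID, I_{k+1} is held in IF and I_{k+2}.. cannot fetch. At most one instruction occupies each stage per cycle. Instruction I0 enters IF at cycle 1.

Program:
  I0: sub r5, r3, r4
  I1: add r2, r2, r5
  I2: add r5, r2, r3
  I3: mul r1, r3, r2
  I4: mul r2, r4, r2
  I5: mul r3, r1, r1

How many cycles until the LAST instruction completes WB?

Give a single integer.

Answer: 15

Derivation:
I0 sub r5 <- r3,r4: IF@1 ID@2 stall=0 (-) EX@3 MEM@4 WB@5
I1 add r2 <- r2,r5: IF@2 ID@3 stall=2 (RAW on I0.r5 (WB@5)) EX@6 MEM@7 WB@8
I2 add r5 <- r2,r3: IF@3 ID@6 stall=2 (RAW on I1.r2 (WB@8)) EX@9 MEM@10 WB@11
I3 mul r1 <- r3,r2: IF@6 ID@9 stall=0 (-) EX@10 MEM@11 WB@12
I4 mul r2 <- r4,r2: IF@9 ID@10 stall=0 (-) EX@11 MEM@12 WB@13
I5 mul r3 <- r1,r1: IF@10 ID@11 stall=1 (RAW on I3.r1 (WB@12)) EX@13 MEM@14 WB@15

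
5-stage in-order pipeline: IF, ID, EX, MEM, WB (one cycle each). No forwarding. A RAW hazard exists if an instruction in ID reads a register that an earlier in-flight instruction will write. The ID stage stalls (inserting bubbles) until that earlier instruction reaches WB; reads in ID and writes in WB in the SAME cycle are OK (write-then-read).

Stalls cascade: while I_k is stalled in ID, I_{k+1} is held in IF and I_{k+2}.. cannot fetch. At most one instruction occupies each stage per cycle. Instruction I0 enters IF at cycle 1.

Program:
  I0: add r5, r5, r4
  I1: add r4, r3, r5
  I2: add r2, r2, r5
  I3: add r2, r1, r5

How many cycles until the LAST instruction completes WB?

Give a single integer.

I0 add r5 <- r5,r4: IF@1 ID@2 stall=0 (-) EX@3 MEM@4 WB@5
I1 add r4 <- r3,r5: IF@2 ID@3 stall=2 (RAW on I0.r5 (WB@5)) EX@6 MEM@7 WB@8
I2 add r2 <- r2,r5: IF@3 ID@6 stall=0 (-) EX@7 MEM@8 WB@9
I3 add r2 <- r1,r5: IF@6 ID@7 stall=0 (-) EX@8 MEM@9 WB@10

Answer: 10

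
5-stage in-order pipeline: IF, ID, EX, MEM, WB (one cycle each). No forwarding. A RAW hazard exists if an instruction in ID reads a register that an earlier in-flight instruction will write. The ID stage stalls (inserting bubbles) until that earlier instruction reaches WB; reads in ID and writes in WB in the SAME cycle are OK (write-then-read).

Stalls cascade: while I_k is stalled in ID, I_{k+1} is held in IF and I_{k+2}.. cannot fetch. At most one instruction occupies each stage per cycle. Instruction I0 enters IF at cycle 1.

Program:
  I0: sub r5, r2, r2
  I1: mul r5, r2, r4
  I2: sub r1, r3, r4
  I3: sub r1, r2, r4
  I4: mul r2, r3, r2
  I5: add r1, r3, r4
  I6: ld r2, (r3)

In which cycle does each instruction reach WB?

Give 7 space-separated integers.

I0 sub r5 <- r2,r2: IF@1 ID@2 stall=0 (-) EX@3 MEM@4 WB@5
I1 mul r5 <- r2,r4: IF@2 ID@3 stall=0 (-) EX@4 MEM@5 WB@6
I2 sub r1 <- r3,r4: IF@3 ID@4 stall=0 (-) EX@5 MEM@6 WB@7
I3 sub r1 <- r2,r4: IF@4 ID@5 stall=0 (-) EX@6 MEM@7 WB@8
I4 mul r2 <- r3,r2: IF@5 ID@6 stall=0 (-) EX@7 MEM@8 WB@9
I5 add r1 <- r3,r4: IF@6 ID@7 stall=0 (-) EX@8 MEM@9 WB@10
I6 ld r2 <- r3: IF@7 ID@8 stall=0 (-) EX@9 MEM@10 WB@11

Answer: 5 6 7 8 9 10 11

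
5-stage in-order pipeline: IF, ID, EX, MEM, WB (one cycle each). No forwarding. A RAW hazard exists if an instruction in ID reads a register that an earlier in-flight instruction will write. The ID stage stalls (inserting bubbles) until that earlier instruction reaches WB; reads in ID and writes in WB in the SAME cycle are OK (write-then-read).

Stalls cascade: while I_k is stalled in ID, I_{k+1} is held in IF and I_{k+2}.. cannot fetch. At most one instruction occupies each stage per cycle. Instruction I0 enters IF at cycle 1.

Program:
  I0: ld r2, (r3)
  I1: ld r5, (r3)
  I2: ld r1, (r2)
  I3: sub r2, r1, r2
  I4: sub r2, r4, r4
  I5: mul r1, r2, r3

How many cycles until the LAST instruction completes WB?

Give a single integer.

Answer: 15

Derivation:
I0 ld r2 <- r3: IF@1 ID@2 stall=0 (-) EX@3 MEM@4 WB@5
I1 ld r5 <- r3: IF@2 ID@3 stall=0 (-) EX@4 MEM@5 WB@6
I2 ld r1 <- r2: IF@3 ID@4 stall=1 (RAW on I0.r2 (WB@5)) EX@6 MEM@7 WB@8
I3 sub r2 <- r1,r2: IF@4 ID@6 stall=2 (RAW on I2.r1 (WB@8)) EX@9 MEM@10 WB@11
I4 sub r2 <- r4,r4: IF@6 ID@9 stall=0 (-) EX@10 MEM@11 WB@12
I5 mul r1 <- r2,r3: IF@9 ID@10 stall=2 (RAW on I4.r2 (WB@12)) EX@13 MEM@14 WB@15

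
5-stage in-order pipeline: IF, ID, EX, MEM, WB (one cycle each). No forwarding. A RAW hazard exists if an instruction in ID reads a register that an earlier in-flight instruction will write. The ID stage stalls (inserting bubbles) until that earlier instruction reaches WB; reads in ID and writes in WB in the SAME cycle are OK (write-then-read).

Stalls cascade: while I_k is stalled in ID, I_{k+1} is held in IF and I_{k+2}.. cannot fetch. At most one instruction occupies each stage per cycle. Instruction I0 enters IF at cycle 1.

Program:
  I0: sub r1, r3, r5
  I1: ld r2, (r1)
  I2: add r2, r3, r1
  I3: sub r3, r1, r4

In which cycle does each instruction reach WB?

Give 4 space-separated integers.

Answer: 5 8 9 10

Derivation:
I0 sub r1 <- r3,r5: IF@1 ID@2 stall=0 (-) EX@3 MEM@4 WB@5
I1 ld r2 <- r1: IF@2 ID@3 stall=2 (RAW on I0.r1 (WB@5)) EX@6 MEM@7 WB@8
I2 add r2 <- r3,r1: IF@3 ID@6 stall=0 (-) EX@7 MEM@8 WB@9
I3 sub r3 <- r1,r4: IF@6 ID@7 stall=0 (-) EX@8 MEM@9 WB@10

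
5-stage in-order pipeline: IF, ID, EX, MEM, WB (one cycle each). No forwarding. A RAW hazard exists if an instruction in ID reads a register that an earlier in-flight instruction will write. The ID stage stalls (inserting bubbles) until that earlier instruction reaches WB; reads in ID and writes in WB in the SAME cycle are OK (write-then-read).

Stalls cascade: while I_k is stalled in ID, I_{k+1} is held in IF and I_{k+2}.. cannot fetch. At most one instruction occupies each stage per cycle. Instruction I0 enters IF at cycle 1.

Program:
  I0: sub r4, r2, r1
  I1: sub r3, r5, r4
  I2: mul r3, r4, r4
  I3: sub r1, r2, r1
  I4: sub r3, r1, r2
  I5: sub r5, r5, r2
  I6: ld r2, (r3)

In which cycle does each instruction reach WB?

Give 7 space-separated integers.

I0 sub r4 <- r2,r1: IF@1 ID@2 stall=0 (-) EX@3 MEM@4 WB@5
I1 sub r3 <- r5,r4: IF@2 ID@3 stall=2 (RAW on I0.r4 (WB@5)) EX@6 MEM@7 WB@8
I2 mul r3 <- r4,r4: IF@3 ID@6 stall=0 (-) EX@7 MEM@8 WB@9
I3 sub r1 <- r2,r1: IF@6 ID@7 stall=0 (-) EX@8 MEM@9 WB@10
I4 sub r3 <- r1,r2: IF@7 ID@8 stall=2 (RAW on I3.r1 (WB@10)) EX@11 MEM@12 WB@13
I5 sub r5 <- r5,r2: IF@8 ID@11 stall=0 (-) EX@12 MEM@13 WB@14
I6 ld r2 <- r3: IF@11 ID@12 stall=1 (RAW on I4.r3 (WB@13)) EX@14 MEM@15 WB@16

Answer: 5 8 9 10 13 14 16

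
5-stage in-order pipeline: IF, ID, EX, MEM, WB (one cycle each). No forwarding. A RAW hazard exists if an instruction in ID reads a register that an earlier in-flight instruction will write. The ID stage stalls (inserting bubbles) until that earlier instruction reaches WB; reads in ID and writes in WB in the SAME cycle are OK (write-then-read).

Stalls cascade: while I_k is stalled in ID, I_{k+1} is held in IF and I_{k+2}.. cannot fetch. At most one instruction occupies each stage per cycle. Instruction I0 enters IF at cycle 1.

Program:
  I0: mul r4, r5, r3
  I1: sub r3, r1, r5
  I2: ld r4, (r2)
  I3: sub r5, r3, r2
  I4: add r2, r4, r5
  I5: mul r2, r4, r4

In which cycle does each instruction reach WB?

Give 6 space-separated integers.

Answer: 5 6 7 9 12 13

Derivation:
I0 mul r4 <- r5,r3: IF@1 ID@2 stall=0 (-) EX@3 MEM@4 WB@5
I1 sub r3 <- r1,r5: IF@2 ID@3 stall=0 (-) EX@4 MEM@5 WB@6
I2 ld r4 <- r2: IF@3 ID@4 stall=0 (-) EX@5 MEM@6 WB@7
I3 sub r5 <- r3,r2: IF@4 ID@5 stall=1 (RAW on I1.r3 (WB@6)) EX@7 MEM@8 WB@9
I4 add r2 <- r4,r5: IF@5 ID@7 stall=2 (RAW on I3.r5 (WB@9)) EX@10 MEM@11 WB@12
I5 mul r2 <- r4,r4: IF@7 ID@10 stall=0 (-) EX@11 MEM@12 WB@13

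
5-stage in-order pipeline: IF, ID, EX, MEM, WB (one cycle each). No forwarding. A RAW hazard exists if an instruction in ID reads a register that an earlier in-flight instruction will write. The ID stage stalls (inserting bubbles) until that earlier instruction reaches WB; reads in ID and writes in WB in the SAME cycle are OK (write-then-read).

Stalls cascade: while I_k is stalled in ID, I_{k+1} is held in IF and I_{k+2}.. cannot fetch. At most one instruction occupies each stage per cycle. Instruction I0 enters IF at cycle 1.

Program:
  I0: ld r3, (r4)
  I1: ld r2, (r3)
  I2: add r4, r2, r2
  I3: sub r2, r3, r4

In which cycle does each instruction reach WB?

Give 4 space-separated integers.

I0 ld r3 <- r4: IF@1 ID@2 stall=0 (-) EX@3 MEM@4 WB@5
I1 ld r2 <- r3: IF@2 ID@3 stall=2 (RAW on I0.r3 (WB@5)) EX@6 MEM@7 WB@8
I2 add r4 <- r2,r2: IF@3 ID@6 stall=2 (RAW on I1.r2 (WB@8)) EX@9 MEM@10 WB@11
I3 sub r2 <- r3,r4: IF@6 ID@9 stall=2 (RAW on I2.r4 (WB@11)) EX@12 MEM@13 WB@14

Answer: 5 8 11 14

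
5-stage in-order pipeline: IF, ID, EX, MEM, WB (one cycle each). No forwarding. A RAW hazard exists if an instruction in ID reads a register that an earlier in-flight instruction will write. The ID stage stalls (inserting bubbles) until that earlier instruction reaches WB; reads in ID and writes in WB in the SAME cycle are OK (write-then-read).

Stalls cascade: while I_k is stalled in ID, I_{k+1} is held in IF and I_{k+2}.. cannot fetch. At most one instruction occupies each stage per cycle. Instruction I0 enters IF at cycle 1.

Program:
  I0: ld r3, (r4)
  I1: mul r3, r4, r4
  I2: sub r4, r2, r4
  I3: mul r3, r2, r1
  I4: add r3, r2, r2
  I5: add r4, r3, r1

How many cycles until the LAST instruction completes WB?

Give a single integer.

Answer: 12

Derivation:
I0 ld r3 <- r4: IF@1 ID@2 stall=0 (-) EX@3 MEM@4 WB@5
I1 mul r3 <- r4,r4: IF@2 ID@3 stall=0 (-) EX@4 MEM@5 WB@6
I2 sub r4 <- r2,r4: IF@3 ID@4 stall=0 (-) EX@5 MEM@6 WB@7
I3 mul r3 <- r2,r1: IF@4 ID@5 stall=0 (-) EX@6 MEM@7 WB@8
I4 add r3 <- r2,r2: IF@5 ID@6 stall=0 (-) EX@7 MEM@8 WB@9
I5 add r4 <- r3,r1: IF@6 ID@7 stall=2 (RAW on I4.r3 (WB@9)) EX@10 MEM@11 WB@12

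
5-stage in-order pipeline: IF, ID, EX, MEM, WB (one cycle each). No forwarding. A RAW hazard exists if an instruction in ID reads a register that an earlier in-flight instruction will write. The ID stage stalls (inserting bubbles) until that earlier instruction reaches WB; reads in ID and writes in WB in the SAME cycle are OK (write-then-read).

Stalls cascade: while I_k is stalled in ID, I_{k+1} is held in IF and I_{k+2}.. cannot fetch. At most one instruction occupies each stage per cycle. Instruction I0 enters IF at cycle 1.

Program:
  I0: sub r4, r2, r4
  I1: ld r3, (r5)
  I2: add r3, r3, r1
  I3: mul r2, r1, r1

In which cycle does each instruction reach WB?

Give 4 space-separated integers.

Answer: 5 6 9 10

Derivation:
I0 sub r4 <- r2,r4: IF@1 ID@2 stall=0 (-) EX@3 MEM@4 WB@5
I1 ld r3 <- r5: IF@2 ID@3 stall=0 (-) EX@4 MEM@5 WB@6
I2 add r3 <- r3,r1: IF@3 ID@4 stall=2 (RAW on I1.r3 (WB@6)) EX@7 MEM@8 WB@9
I3 mul r2 <- r1,r1: IF@4 ID@7 stall=0 (-) EX@8 MEM@9 WB@10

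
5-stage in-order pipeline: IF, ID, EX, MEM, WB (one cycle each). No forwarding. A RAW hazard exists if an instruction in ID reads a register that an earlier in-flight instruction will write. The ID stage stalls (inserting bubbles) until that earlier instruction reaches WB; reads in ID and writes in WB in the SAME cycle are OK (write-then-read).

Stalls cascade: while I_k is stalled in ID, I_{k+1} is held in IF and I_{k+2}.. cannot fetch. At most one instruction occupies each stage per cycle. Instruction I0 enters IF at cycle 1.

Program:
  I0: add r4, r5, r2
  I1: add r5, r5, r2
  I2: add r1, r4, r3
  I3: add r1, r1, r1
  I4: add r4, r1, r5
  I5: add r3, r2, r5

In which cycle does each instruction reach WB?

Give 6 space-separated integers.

I0 add r4 <- r5,r2: IF@1 ID@2 stall=0 (-) EX@3 MEM@4 WB@5
I1 add r5 <- r5,r2: IF@2 ID@3 stall=0 (-) EX@4 MEM@5 WB@6
I2 add r1 <- r4,r3: IF@3 ID@4 stall=1 (RAW on I0.r4 (WB@5)) EX@6 MEM@7 WB@8
I3 add r1 <- r1,r1: IF@4 ID@6 stall=2 (RAW on I2.r1 (WB@8)) EX@9 MEM@10 WB@11
I4 add r4 <- r1,r5: IF@6 ID@9 stall=2 (RAW on I3.r1 (WB@11)) EX@12 MEM@13 WB@14
I5 add r3 <- r2,r5: IF@9 ID@12 stall=0 (-) EX@13 MEM@14 WB@15

Answer: 5 6 8 11 14 15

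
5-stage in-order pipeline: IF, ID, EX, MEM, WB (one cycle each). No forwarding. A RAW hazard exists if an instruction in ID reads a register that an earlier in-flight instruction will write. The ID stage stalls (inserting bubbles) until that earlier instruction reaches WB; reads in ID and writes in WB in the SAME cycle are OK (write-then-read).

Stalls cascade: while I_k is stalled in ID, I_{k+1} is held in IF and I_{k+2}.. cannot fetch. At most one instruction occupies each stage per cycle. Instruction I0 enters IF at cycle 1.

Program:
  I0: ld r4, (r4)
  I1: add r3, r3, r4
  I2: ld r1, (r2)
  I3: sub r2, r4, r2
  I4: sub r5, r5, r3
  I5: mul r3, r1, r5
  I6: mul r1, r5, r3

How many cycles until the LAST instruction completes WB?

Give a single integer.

I0 ld r4 <- r4: IF@1 ID@2 stall=0 (-) EX@3 MEM@4 WB@5
I1 add r3 <- r3,r4: IF@2 ID@3 stall=2 (RAW on I0.r4 (WB@5)) EX@6 MEM@7 WB@8
I2 ld r1 <- r2: IF@3 ID@6 stall=0 (-) EX@7 MEM@8 WB@9
I3 sub r2 <- r4,r2: IF@6 ID@7 stall=0 (-) EX@8 MEM@9 WB@10
I4 sub r5 <- r5,r3: IF@7 ID@8 stall=0 (-) EX@9 MEM@10 WB@11
I5 mul r3 <- r1,r5: IF@8 ID@9 stall=2 (RAW on I4.r5 (WB@11)) EX@12 MEM@13 WB@14
I6 mul r1 <- r5,r3: IF@9 ID@12 stall=2 (RAW on I5.r3 (WB@14)) EX@15 MEM@16 WB@17

Answer: 17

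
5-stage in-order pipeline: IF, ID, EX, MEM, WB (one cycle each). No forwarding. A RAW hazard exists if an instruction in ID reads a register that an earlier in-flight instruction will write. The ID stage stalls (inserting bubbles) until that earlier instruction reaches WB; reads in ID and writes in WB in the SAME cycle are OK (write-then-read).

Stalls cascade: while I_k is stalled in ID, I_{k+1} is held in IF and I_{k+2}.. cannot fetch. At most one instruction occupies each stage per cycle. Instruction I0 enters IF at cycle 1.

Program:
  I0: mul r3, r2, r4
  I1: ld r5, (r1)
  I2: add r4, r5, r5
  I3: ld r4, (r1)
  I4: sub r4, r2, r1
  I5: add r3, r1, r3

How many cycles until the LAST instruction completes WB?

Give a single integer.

I0 mul r3 <- r2,r4: IF@1 ID@2 stall=0 (-) EX@3 MEM@4 WB@5
I1 ld r5 <- r1: IF@2 ID@3 stall=0 (-) EX@4 MEM@5 WB@6
I2 add r4 <- r5,r5: IF@3 ID@4 stall=2 (RAW on I1.r5 (WB@6)) EX@7 MEM@8 WB@9
I3 ld r4 <- r1: IF@4 ID@7 stall=0 (-) EX@8 MEM@9 WB@10
I4 sub r4 <- r2,r1: IF@7 ID@8 stall=0 (-) EX@9 MEM@10 WB@11
I5 add r3 <- r1,r3: IF@8 ID@9 stall=0 (-) EX@10 MEM@11 WB@12

Answer: 12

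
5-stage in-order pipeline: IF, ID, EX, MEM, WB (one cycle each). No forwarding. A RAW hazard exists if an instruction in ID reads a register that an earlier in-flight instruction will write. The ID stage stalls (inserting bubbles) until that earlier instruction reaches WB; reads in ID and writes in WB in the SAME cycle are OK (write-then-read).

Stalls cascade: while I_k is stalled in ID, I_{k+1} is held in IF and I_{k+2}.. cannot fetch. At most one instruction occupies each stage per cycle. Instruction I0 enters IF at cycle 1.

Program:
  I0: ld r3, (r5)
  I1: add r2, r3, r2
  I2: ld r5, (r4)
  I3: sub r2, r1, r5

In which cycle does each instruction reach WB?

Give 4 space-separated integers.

I0 ld r3 <- r5: IF@1 ID@2 stall=0 (-) EX@3 MEM@4 WB@5
I1 add r2 <- r3,r2: IF@2 ID@3 stall=2 (RAW on I0.r3 (WB@5)) EX@6 MEM@7 WB@8
I2 ld r5 <- r4: IF@3 ID@6 stall=0 (-) EX@7 MEM@8 WB@9
I3 sub r2 <- r1,r5: IF@6 ID@7 stall=2 (RAW on I2.r5 (WB@9)) EX@10 MEM@11 WB@12

Answer: 5 8 9 12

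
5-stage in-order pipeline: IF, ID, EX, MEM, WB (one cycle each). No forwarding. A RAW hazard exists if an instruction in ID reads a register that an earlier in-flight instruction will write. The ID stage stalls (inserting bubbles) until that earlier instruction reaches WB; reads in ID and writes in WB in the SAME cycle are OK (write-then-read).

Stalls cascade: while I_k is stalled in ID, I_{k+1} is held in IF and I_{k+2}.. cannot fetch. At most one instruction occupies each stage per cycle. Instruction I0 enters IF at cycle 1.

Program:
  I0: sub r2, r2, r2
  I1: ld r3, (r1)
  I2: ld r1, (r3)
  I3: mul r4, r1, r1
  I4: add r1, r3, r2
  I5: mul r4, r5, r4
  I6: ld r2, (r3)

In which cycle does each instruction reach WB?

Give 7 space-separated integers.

I0 sub r2 <- r2,r2: IF@1 ID@2 stall=0 (-) EX@3 MEM@4 WB@5
I1 ld r3 <- r1: IF@2 ID@3 stall=0 (-) EX@4 MEM@5 WB@6
I2 ld r1 <- r3: IF@3 ID@4 stall=2 (RAW on I1.r3 (WB@6)) EX@7 MEM@8 WB@9
I3 mul r4 <- r1,r1: IF@4 ID@7 stall=2 (RAW on I2.r1 (WB@9)) EX@10 MEM@11 WB@12
I4 add r1 <- r3,r2: IF@7 ID@10 stall=0 (-) EX@11 MEM@12 WB@13
I5 mul r4 <- r5,r4: IF@10 ID@11 stall=1 (RAW on I3.r4 (WB@12)) EX@13 MEM@14 WB@15
I6 ld r2 <- r3: IF@11 ID@13 stall=0 (-) EX@14 MEM@15 WB@16

Answer: 5 6 9 12 13 15 16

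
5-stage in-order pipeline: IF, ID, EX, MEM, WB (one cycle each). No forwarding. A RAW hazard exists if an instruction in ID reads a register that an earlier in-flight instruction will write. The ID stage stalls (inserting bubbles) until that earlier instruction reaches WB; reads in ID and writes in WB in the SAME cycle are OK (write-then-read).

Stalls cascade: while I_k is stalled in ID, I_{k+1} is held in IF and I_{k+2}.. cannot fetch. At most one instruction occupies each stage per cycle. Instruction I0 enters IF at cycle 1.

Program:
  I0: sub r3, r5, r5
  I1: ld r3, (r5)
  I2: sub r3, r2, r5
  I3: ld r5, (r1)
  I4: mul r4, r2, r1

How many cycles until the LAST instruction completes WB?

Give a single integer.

I0 sub r3 <- r5,r5: IF@1 ID@2 stall=0 (-) EX@3 MEM@4 WB@5
I1 ld r3 <- r5: IF@2 ID@3 stall=0 (-) EX@4 MEM@5 WB@6
I2 sub r3 <- r2,r5: IF@3 ID@4 stall=0 (-) EX@5 MEM@6 WB@7
I3 ld r5 <- r1: IF@4 ID@5 stall=0 (-) EX@6 MEM@7 WB@8
I4 mul r4 <- r2,r1: IF@5 ID@6 stall=0 (-) EX@7 MEM@8 WB@9

Answer: 9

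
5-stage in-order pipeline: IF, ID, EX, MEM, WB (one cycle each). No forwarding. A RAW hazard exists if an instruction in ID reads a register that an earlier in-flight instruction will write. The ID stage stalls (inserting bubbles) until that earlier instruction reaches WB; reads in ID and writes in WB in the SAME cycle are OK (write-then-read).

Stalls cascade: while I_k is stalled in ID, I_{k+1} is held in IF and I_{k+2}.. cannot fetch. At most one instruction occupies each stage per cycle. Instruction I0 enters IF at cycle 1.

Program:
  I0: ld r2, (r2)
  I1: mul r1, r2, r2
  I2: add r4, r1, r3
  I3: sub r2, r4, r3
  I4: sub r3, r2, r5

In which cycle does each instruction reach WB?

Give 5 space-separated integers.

I0 ld r2 <- r2: IF@1 ID@2 stall=0 (-) EX@3 MEM@4 WB@5
I1 mul r1 <- r2,r2: IF@2 ID@3 stall=2 (RAW on I0.r2 (WB@5)) EX@6 MEM@7 WB@8
I2 add r4 <- r1,r3: IF@3 ID@6 stall=2 (RAW on I1.r1 (WB@8)) EX@9 MEM@10 WB@11
I3 sub r2 <- r4,r3: IF@6 ID@9 stall=2 (RAW on I2.r4 (WB@11)) EX@12 MEM@13 WB@14
I4 sub r3 <- r2,r5: IF@9 ID@12 stall=2 (RAW on I3.r2 (WB@14)) EX@15 MEM@16 WB@17

Answer: 5 8 11 14 17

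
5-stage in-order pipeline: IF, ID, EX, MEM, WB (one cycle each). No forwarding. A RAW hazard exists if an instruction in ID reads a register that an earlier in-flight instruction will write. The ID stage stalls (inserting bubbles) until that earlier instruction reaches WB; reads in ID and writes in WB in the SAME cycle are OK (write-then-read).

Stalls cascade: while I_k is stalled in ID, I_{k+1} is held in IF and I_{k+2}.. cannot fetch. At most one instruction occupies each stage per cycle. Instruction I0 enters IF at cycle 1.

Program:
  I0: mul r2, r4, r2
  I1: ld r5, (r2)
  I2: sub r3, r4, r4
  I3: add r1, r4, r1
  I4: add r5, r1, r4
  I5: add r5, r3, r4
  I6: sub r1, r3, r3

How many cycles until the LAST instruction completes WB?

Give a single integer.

Answer: 15

Derivation:
I0 mul r2 <- r4,r2: IF@1 ID@2 stall=0 (-) EX@3 MEM@4 WB@5
I1 ld r5 <- r2: IF@2 ID@3 stall=2 (RAW on I0.r2 (WB@5)) EX@6 MEM@7 WB@8
I2 sub r3 <- r4,r4: IF@3 ID@6 stall=0 (-) EX@7 MEM@8 WB@9
I3 add r1 <- r4,r1: IF@6 ID@7 stall=0 (-) EX@8 MEM@9 WB@10
I4 add r5 <- r1,r4: IF@7 ID@8 stall=2 (RAW on I3.r1 (WB@10)) EX@11 MEM@12 WB@13
I5 add r5 <- r3,r4: IF@8 ID@11 stall=0 (-) EX@12 MEM@13 WB@14
I6 sub r1 <- r3,r3: IF@11 ID@12 stall=0 (-) EX@13 MEM@14 WB@15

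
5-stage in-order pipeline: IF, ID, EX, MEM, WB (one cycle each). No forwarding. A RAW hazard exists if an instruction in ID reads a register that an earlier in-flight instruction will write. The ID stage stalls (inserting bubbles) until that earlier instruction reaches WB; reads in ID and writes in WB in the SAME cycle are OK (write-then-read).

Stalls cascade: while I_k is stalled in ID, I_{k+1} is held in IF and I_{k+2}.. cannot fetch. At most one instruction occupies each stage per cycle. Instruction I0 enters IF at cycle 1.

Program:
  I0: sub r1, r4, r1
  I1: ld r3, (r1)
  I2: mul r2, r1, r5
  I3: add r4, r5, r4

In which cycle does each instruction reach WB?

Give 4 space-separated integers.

Answer: 5 8 9 10

Derivation:
I0 sub r1 <- r4,r1: IF@1 ID@2 stall=0 (-) EX@3 MEM@4 WB@5
I1 ld r3 <- r1: IF@2 ID@3 stall=2 (RAW on I0.r1 (WB@5)) EX@6 MEM@7 WB@8
I2 mul r2 <- r1,r5: IF@3 ID@6 stall=0 (-) EX@7 MEM@8 WB@9
I3 add r4 <- r5,r4: IF@6 ID@7 stall=0 (-) EX@8 MEM@9 WB@10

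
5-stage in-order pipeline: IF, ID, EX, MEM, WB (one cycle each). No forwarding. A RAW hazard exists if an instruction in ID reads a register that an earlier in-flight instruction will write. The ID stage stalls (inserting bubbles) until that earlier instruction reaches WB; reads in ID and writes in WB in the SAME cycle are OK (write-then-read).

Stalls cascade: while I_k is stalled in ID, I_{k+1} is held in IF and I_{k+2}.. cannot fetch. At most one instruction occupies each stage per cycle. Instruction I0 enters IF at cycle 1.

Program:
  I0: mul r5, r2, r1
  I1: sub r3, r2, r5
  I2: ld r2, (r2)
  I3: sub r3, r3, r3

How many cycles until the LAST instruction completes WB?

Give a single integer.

Answer: 11

Derivation:
I0 mul r5 <- r2,r1: IF@1 ID@2 stall=0 (-) EX@3 MEM@4 WB@5
I1 sub r3 <- r2,r5: IF@2 ID@3 stall=2 (RAW on I0.r5 (WB@5)) EX@6 MEM@7 WB@8
I2 ld r2 <- r2: IF@3 ID@6 stall=0 (-) EX@7 MEM@8 WB@9
I3 sub r3 <- r3,r3: IF@6 ID@7 stall=1 (RAW on I1.r3 (WB@8)) EX@9 MEM@10 WB@11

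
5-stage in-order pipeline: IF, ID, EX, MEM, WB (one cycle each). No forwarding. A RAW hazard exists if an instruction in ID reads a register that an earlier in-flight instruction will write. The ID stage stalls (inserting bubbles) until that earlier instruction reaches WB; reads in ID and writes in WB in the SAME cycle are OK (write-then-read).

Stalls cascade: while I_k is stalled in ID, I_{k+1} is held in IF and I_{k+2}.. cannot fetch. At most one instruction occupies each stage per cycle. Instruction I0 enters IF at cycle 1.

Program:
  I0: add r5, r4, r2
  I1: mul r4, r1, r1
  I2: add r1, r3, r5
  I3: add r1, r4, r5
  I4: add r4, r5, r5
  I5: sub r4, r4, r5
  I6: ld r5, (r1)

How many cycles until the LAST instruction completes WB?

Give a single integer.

I0 add r5 <- r4,r2: IF@1 ID@2 stall=0 (-) EX@3 MEM@4 WB@5
I1 mul r4 <- r1,r1: IF@2 ID@3 stall=0 (-) EX@4 MEM@5 WB@6
I2 add r1 <- r3,r5: IF@3 ID@4 stall=1 (RAW on I0.r5 (WB@5)) EX@6 MEM@7 WB@8
I3 add r1 <- r4,r5: IF@4 ID@6 stall=0 (-) EX@7 MEM@8 WB@9
I4 add r4 <- r5,r5: IF@6 ID@7 stall=0 (-) EX@8 MEM@9 WB@10
I5 sub r4 <- r4,r5: IF@7 ID@8 stall=2 (RAW on I4.r4 (WB@10)) EX@11 MEM@12 WB@13
I6 ld r5 <- r1: IF@8 ID@11 stall=0 (-) EX@12 MEM@13 WB@14

Answer: 14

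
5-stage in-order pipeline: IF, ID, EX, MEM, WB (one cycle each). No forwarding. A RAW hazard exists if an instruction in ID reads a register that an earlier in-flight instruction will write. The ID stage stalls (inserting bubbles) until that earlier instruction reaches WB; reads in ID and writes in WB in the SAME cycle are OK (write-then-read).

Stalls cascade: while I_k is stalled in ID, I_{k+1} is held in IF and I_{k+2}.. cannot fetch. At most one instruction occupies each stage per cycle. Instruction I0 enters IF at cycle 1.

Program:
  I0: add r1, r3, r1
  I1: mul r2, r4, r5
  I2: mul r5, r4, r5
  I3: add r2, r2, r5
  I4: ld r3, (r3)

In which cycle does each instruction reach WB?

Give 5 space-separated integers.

Answer: 5 6 7 10 11

Derivation:
I0 add r1 <- r3,r1: IF@1 ID@2 stall=0 (-) EX@3 MEM@4 WB@5
I1 mul r2 <- r4,r5: IF@2 ID@3 stall=0 (-) EX@4 MEM@5 WB@6
I2 mul r5 <- r4,r5: IF@3 ID@4 stall=0 (-) EX@5 MEM@6 WB@7
I3 add r2 <- r2,r5: IF@4 ID@5 stall=2 (RAW on I2.r5 (WB@7)) EX@8 MEM@9 WB@10
I4 ld r3 <- r3: IF@5 ID@8 stall=0 (-) EX@9 MEM@10 WB@11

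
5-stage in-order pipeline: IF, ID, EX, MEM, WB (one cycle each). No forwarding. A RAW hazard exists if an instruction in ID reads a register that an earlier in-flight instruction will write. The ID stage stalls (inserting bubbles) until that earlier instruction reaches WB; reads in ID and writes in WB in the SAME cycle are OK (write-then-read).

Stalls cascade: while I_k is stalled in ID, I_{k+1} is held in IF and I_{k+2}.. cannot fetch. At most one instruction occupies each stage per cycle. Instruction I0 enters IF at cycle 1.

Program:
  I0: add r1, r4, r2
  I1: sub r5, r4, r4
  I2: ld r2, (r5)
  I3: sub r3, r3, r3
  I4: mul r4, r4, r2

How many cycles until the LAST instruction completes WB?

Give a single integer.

I0 add r1 <- r4,r2: IF@1 ID@2 stall=0 (-) EX@3 MEM@4 WB@5
I1 sub r5 <- r4,r4: IF@2 ID@3 stall=0 (-) EX@4 MEM@5 WB@6
I2 ld r2 <- r5: IF@3 ID@4 stall=2 (RAW on I1.r5 (WB@6)) EX@7 MEM@8 WB@9
I3 sub r3 <- r3,r3: IF@4 ID@7 stall=0 (-) EX@8 MEM@9 WB@10
I4 mul r4 <- r4,r2: IF@7 ID@8 stall=1 (RAW on I2.r2 (WB@9)) EX@10 MEM@11 WB@12

Answer: 12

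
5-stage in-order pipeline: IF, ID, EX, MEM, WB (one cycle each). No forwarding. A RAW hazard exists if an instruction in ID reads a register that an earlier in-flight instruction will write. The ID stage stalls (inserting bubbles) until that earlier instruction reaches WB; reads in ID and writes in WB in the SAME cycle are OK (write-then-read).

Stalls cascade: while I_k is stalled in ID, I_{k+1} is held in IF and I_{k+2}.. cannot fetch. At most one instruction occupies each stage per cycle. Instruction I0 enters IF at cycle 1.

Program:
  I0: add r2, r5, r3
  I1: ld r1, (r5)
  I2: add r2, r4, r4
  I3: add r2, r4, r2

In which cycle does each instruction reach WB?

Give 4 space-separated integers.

Answer: 5 6 7 10

Derivation:
I0 add r2 <- r5,r3: IF@1 ID@2 stall=0 (-) EX@3 MEM@4 WB@5
I1 ld r1 <- r5: IF@2 ID@3 stall=0 (-) EX@4 MEM@5 WB@6
I2 add r2 <- r4,r4: IF@3 ID@4 stall=0 (-) EX@5 MEM@6 WB@7
I3 add r2 <- r4,r2: IF@4 ID@5 stall=2 (RAW on I2.r2 (WB@7)) EX@8 MEM@9 WB@10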